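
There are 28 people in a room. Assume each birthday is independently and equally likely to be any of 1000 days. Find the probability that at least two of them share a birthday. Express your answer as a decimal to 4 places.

0.3172

It's easier to compute the probability that all 28 are distinct.
P(all distinct) = 1000/1000 · 999/1000 · ··· · 973/1000 ≈ 0.6828.
So the probability of at least one match is 1 − 0.6828 = 0.3172.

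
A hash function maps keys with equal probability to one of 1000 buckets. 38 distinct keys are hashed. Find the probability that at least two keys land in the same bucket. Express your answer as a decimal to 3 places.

It's easier to compute the probability that all 38 are distinct.
P(all distinct) = 1000/1000 · 999/1000 · ··· · 963/1000 ≈ 0.491.
So the probability of at least one match is 1 − 0.491 = 0.509.

0.509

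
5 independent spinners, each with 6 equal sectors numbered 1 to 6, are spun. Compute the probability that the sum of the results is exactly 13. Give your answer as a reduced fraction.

35/648

There are 6^5 = 7776 equally likely outcomes.
The number of ordered 5-tuples from {1,…,6} summing to 13 is 420.
P(sum = 13) = 420/7776 = 35/648.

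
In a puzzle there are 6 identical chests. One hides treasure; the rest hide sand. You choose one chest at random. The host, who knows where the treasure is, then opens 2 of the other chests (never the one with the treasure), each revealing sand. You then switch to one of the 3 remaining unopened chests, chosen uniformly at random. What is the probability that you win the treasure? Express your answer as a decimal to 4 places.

0.2778

Your original chest holds the treasure with probability 1/6, so the other 5 collectively hold it with probability 5/6.
The host can always find 2 empty chests to open, so the reveals don't change that 5/6; it is now spread over the 3 remaining unopened chests.
P(win by switching) = (5/6) · (1/3) = 5/18 ≈ 0.2778.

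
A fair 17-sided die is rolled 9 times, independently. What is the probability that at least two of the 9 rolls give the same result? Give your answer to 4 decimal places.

0.9256

P(all 9 different) = 17/17 · 16/17 · ··· · 9/17 ≈ 0.0744.
P(at least two equal) = 1 − 0.0744 = 0.9256.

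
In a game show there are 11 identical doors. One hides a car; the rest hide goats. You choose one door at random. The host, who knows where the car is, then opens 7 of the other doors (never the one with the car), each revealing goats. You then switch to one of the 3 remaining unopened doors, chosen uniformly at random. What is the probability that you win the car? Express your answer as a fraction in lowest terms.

10/33

Your original door holds the car with probability 1/11, so the other 10 collectively hold it with probability 10/11.
The host can always find 7 empty doors to open, so the reveals don't change that 10/11; it is now spread over the 3 remaining unopened doors.
P(win by switching) = (10/11) · (1/3) = 10/33.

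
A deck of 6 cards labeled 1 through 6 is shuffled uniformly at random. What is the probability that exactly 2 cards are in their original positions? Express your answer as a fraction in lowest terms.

Choose which 2 of the 6 are fixed: C(6,2) = 15 ways.
The remaining 4 must have no fixed point: D(4) = 9.
P = 15·9/720 = 3/16.

3/16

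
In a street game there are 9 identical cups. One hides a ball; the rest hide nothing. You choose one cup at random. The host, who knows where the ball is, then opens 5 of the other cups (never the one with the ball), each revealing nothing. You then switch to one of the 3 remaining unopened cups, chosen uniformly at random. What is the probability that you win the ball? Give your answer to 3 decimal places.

0.296

Your original cup holds the ball with probability 1/9, so the other 8 collectively hold it with probability 8/9.
The host can always find 5 empty cups to open, so the reveals don't change that 8/9; it is now spread over the 3 remaining unopened cups.
P(win by switching) = (8/9) · (1/3) = 8/27 ≈ 0.296.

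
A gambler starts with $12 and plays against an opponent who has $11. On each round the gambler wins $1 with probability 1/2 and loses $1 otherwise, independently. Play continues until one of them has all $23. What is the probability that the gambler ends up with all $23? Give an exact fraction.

12/23

With a fair step, P(i) = ½P(i−1) + ½P(i+1) with P(0)=0, P(23)=1 has the linear solution P(i) = i/23.
P(12) = 12/23.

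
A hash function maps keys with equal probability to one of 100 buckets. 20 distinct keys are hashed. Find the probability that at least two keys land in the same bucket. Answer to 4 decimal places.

0.8696

It's easier to compute the probability that all 20 are distinct.
P(all distinct) = 100/100 · 99/100 · ··· · 81/100 ≈ 0.1304.
So the probability of at least one match is 1 − 0.1304 = 0.8696.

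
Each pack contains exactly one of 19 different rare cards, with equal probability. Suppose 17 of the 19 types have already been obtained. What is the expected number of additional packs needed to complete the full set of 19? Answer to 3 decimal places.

Starting from 17 distinct types, each trial gives a new one with probability (19−i)/19 when i types are held, so the wait for the next new type is 19/(19−i).
E = 19/2 + 19/1 = 57/2 ≈ 28.500.

28.500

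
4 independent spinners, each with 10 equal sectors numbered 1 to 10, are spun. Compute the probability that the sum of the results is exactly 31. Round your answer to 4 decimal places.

There are 10^4 = 10000 equally likely outcomes.
The number of ordered 4-tuples from {1,…,10} summing to 31 is 220.
P(sum = 31) = 220/10000 = 11/500 ≈ 0.0220.

0.0220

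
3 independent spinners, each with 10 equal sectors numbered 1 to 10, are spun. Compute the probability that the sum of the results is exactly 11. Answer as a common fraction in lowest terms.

There are 10^3 = 1000 equally likely outcomes.
The number of ordered 3-tuples from {1,…,10} summing to 11 is 45.
P(sum = 11) = 45/1000 = 9/200.

9/200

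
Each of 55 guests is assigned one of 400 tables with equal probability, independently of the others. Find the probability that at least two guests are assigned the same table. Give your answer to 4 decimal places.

It's easier to compute the probability that all 55 are distinct.
P(all distinct) = 400/400 · 399/400 · ··· · 346/400 ≈ 0.0204.
So the probability of at least one match is 1 − 0.0204 = 0.9796.

0.9796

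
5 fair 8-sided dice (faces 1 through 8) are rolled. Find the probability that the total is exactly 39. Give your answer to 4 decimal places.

0.0002

There are 8^5 = 32768 equally likely outcomes.
The number of ordered 5-tuples from {1,…,8} summing to 39 is 5.
P(sum = 39) = 5/32768 ≈ 0.0002.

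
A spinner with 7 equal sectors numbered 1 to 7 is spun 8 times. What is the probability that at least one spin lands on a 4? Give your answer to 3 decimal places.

P(no spin lands on a 4) = (6/7)^8 ≈ 0.291.
P(at least one) = 1 − 0.291 = 0.709.

0.709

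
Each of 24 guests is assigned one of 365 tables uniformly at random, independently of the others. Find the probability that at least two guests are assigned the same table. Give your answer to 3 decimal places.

0.538

It's easier to compute the probability that all 24 are distinct.
P(all distinct) = 365/365 · 364/365 · ··· · 342/365 ≈ 0.462.
So the probability of at least one match is 1 − 0.462 = 0.538.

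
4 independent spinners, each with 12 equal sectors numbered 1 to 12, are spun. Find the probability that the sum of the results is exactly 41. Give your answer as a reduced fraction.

5/864

There are 12^4 = 20736 equally likely outcomes.
The number of ordered 4-tuples from {1,…,12} summing to 41 is 120.
P(sum = 41) = 120/20736 = 5/864.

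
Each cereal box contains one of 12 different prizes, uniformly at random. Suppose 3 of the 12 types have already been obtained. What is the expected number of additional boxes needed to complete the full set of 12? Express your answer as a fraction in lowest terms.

7129/210

Starting from 3 distinct types, each trial gives a new one with probability (12−i)/12 when i types are held, so the wait for the next new type is 12/(12−i).
E = 12/9 + 12/8 + 12/7 + 12/6 + 12/5 + 12/4 + 12/3 + 12/2 + 12/1 = 7129/210.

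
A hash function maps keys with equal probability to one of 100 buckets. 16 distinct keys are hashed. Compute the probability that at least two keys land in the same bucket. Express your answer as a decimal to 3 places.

It's easier to compute the probability that all 16 are distinct.
P(all distinct) = 100/100 · 99/100 · ··· · 85/100 ≈ 0.282.
So the probability of at least one match is 1 − 0.282 = 0.718.

0.718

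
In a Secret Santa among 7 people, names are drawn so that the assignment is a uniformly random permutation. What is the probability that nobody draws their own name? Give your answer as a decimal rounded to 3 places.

This is the derangement probability: permutations of 7 with no fixed point.
D(7) = 7! · (1 − 1/1! + 1/2! − ··· + (−1)^7/7!) = 1854.
P = 1854/5040 = 103/280 ≈ 0.368.

0.368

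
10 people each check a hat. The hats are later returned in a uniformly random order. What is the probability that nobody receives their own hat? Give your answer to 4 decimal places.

This is the derangement probability: permutations of 10 with no fixed point.
D(10) = 10! · (1 − 1/1! + 1/2! − ··· + (−1)^10/10!) = 1334961.
P = 1334961/3628800 = 16481/44800 ≈ 0.3679.

0.3679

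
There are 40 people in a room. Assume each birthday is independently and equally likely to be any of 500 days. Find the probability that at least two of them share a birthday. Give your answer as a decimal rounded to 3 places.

0.799

It's easier to compute the probability that all 40 are distinct.
P(all distinct) = 500/500 · 499/500 · ··· · 461/500 ≈ 0.201.
So the probability of at least one match is 1 − 0.201 = 0.799.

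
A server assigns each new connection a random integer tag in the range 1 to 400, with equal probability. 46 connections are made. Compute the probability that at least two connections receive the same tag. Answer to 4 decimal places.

0.9322

It's easier to compute the probability that all 46 are distinct.
P(all distinct) = 400/400 · 399/400 · ··· · 355/400 ≈ 0.0678.
So the probability of at least one match is 1 − 0.0678 = 0.9322.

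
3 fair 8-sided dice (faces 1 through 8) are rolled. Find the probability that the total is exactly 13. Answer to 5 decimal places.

0.09375

There are 8^3 = 512 equally likely outcomes.
The number of ordered 3-tuples from {1,…,8} summing to 13 is 48.
P(sum = 13) = 48/512 = 3/32 ≈ 0.09375.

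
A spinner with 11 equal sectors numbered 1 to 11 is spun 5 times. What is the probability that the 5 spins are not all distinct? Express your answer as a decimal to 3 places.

0.656

P(all 5 different) = 11/11 · 10/11 · ··· · 7/11 ≈ 0.344.
P(at least two equal) = 1 − 0.344 = 0.656.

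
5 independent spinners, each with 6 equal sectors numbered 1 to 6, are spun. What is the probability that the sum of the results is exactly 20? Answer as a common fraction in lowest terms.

217/2592

There are 6^5 = 7776 equally likely outcomes.
The number of ordered 5-tuples from {1,…,6} summing to 20 is 651.
P(sum = 20) = 651/7776 = 217/2592.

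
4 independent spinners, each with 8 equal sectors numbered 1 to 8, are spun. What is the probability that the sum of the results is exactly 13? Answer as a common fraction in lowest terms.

51/1024

There are 8^4 = 4096 equally likely outcomes.
The number of ordered 4-tuples from {1,…,8} summing to 13 is 204.
P(sum = 13) = 204/4096 = 51/1024.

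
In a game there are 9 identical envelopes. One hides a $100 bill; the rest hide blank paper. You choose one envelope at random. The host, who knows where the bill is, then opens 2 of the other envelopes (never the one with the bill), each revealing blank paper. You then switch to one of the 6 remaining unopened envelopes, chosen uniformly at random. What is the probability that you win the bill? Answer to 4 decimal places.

Your original envelope holds the bill with probability 1/9, so the other 8 collectively hold it with probability 8/9.
The host can always find 2 empty envelopes to open, so the reveals don't change that 8/9; it is now spread over the 6 remaining unopened envelopes.
P(win by switching) = (8/9) · (1/6) = 4/27 ≈ 0.1481.

0.1481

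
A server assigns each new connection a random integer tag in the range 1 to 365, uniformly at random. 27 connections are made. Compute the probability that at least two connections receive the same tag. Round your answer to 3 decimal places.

It's easier to compute the probability that all 27 are distinct.
P(all distinct) = 365/365 · 364/365 · ··· · 339/365 ≈ 0.373.
So the probability of at least one match is 1 − 0.373 = 0.627.

0.627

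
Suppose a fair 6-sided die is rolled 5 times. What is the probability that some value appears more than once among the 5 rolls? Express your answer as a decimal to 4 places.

P(all 5 different) = 6/6 · 5/6 · ··· · 2/6 ≈ 0.0926.
P(at least two equal) = 1 − 0.0926 = 0.9074.

0.9074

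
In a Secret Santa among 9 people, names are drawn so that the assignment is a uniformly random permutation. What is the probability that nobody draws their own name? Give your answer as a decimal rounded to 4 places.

0.3679

This is the derangement probability: permutations of 9 with no fixed point.
D(9) = 9! · (1 − 1/1! + 1/2! − ··· + (−1)^9/9!) = 133496.
P = 133496/362880 = 16687/45360 ≈ 0.3679.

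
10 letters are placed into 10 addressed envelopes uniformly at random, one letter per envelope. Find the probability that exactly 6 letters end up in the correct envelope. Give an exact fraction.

1/1920

Choose which 6 of the 10 are fixed: C(10,6) = 210 ways.
The remaining 4 must have no fixed point: D(4) = 9.
P = 210·9/3628800 = 1/1920.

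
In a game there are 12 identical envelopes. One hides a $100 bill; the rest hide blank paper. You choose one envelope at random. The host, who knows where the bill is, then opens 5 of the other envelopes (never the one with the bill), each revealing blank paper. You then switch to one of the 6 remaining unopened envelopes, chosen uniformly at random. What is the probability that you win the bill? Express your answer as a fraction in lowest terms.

11/72

Your original envelope holds the bill with probability 1/12, so the other 11 collectively hold it with probability 11/12.
The host can always find 5 empty envelopes to open, so the reveals don't change that 11/12; it is now spread over the 6 remaining unopened envelopes.
P(win by switching) = (11/12) · (1/6) = 11/72.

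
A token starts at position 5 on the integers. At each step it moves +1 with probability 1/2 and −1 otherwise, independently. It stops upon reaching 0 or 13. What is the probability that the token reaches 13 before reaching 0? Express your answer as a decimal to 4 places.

0.3846

With a fair step, P(i) = ½P(i−1) + ½P(i+1) with P(0)=0, P(13)=1 has the linear solution P(i) = i/13.
P(5) = 5/13 ≈ 0.3846.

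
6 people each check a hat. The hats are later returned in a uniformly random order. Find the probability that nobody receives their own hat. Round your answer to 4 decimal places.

0.3681

This is the derangement probability: permutations of 6 with no fixed point.
D(6) = 6! · (1 − 1/1! + 1/2! − ··· + (−1)^6/6!) = 265.
P = 265/720 = 53/144 ≈ 0.3681.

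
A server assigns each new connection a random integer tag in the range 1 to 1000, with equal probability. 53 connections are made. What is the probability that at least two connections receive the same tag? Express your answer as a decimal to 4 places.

It's easier to compute the probability that all 53 are distinct.
P(all distinct) = 1000/1000 · 999/1000 · ··· · 948/1000 ≈ 0.2459.
So the probability of at least one match is 1 − 0.2459 = 0.7541.

0.7541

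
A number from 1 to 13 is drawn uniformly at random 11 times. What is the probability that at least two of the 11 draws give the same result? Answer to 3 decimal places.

0.998

P(all 11 different) = 13/13 · 12/13 · ··· · 3/13 ≈ 0.002.
P(at least two equal) = 1 − 0.002 = 0.998.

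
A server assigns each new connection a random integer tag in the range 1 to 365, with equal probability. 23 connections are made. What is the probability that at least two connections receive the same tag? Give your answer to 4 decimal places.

It's easier to compute the probability that all 23 are distinct.
P(all distinct) = 365/365 · 364/365 · ··· · 343/365 ≈ 0.4927.
So the probability of at least one match is 1 − 0.4927 = 0.5073.

0.5073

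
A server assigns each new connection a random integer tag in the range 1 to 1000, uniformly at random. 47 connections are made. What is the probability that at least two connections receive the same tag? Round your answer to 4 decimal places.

0.6665

It's easier to compute the probability that all 47 are distinct.
P(all distinct) = 1000/1000 · 999/1000 · ··· · 954/1000 ≈ 0.3335.
So the probability of at least one match is 1 − 0.3335 = 0.6665.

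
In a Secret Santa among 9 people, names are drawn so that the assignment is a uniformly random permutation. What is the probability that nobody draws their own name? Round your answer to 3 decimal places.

0.368

This is the derangement probability: permutations of 9 with no fixed point.
D(9) = 9! · (1 − 1/1! + 1/2! − ··· + (−1)^9/9!) = 133496.
P = 133496/362880 = 16687/45360 ≈ 0.368.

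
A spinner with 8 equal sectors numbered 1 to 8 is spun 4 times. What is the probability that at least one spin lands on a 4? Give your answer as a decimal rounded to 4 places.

P(no spin lands on a 4) = (7/8)^4 ≈ 0.5862.
P(at least one) = 1 − 0.5862 = 0.4138.

0.4138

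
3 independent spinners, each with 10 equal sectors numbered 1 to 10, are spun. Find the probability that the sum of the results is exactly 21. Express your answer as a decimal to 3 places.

There are 10^3 = 1000 equally likely outcomes.
The number of ordered 3-tuples from {1,…,10} summing to 21 is 55.
P(sum = 21) = 55/1000 = 11/200 ≈ 0.055.

0.055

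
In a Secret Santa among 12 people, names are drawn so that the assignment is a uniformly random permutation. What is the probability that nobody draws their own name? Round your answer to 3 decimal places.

This is the derangement probability: permutations of 12 with no fixed point.
D(12) = 12! · (1 − 1/1! + 1/2! − ··· + (−1)^12/12!) = 176214841.
P = 176214841/479001600 = 16019531/43545600 ≈ 0.368.

0.368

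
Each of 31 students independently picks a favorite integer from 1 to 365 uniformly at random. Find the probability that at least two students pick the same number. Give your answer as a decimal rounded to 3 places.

It's easier to compute the probability that all 31 are distinct.
P(all distinct) = 365/365 · 364/365 · ··· · 335/365 ≈ 0.270.
So the probability of at least one match is 1 − 0.270 = 0.730.

0.730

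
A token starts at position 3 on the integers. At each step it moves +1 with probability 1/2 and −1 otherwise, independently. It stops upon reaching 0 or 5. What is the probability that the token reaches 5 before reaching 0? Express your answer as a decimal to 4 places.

0.6000

With a fair step, P(i) = ½P(i−1) + ½P(i+1) with P(0)=0, P(5)=1 has the linear solution P(i) = i/5.
P(3) = 3/5 ≈ 0.6000.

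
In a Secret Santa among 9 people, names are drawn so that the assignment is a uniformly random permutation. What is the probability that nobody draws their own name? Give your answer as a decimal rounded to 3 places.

0.368

This is the derangement probability: permutations of 9 with no fixed point.
D(9) = 9! · (1 − 1/1! + 1/2! − ··· + (−1)^9/9!) = 133496.
P = 133496/362880 = 16687/45360 ≈ 0.368.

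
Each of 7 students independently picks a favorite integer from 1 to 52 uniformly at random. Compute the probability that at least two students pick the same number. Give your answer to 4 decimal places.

It's easier to compute the probability that all 7 are distinct.
P(all distinct) = 52/52 · 51/52 · ··· · 46/52 ≈ 0.6559.
So the probability of at least one match is 1 − 0.6559 = 0.3441.

0.3441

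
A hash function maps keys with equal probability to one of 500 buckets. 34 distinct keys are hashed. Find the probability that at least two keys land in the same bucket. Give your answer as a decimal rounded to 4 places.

0.6827

It's easier to compute the probability that all 34 are distinct.
P(all distinct) = 500/500 · 499/500 · ··· · 467/500 ≈ 0.3173.
So the probability of at least one match is 1 − 0.3173 = 0.6827.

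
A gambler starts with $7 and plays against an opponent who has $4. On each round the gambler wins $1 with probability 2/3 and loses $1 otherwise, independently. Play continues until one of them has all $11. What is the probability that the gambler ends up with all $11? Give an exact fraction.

2032/2047

Let r = q/p = (1/3)/(2/3) = 1/2. The recurrence P(i) = p·P(i+1) + q·P(i−1) with P(0)=0, P(11)=1 gives P(i) = (1 − r^i)/(1 − r^11).
P(7) = (1 − (1/2)^7) / (1 − (1/2)^11) = 2032/2047.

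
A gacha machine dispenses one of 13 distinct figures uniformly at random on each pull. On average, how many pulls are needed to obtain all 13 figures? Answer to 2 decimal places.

41.34

After i distinct types are collected, each trial gives a new one with probability (13−i)/13, so the expected wait for the next new type is 13/(13−i).
E = 13/13 + 13/12 + 13/11 + 13/10 + 13/9 + 13/8 + 13/7 + 13/6 + 13/5 + 13/4 + 13/3 + 13/2 + 13/1 = 1145993/27720 ≈ 41.34.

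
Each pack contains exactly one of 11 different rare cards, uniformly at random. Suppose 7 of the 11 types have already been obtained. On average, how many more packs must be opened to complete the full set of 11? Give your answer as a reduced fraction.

Starting from 7 distinct types, each trial gives a new one with probability (11−i)/11 when i types are held, so the wait for the next new type is 11/(11−i).
E = 11/4 + 11/3 + 11/2 + 11/1 = 275/12.

275/12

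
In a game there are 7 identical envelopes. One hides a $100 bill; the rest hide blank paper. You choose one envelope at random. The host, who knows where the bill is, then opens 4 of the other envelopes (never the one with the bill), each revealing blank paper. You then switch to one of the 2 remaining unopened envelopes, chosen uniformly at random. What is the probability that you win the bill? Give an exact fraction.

Your original envelope holds the bill with probability 1/7, so the other 6 collectively hold it with probability 6/7.
The host can always find 4 empty envelopes to open, so the reveals don't change that 6/7; it is now spread over the 2 remaining unopened envelopes.
P(win by switching) = (6/7) · (1/2) = 3/7.

3/7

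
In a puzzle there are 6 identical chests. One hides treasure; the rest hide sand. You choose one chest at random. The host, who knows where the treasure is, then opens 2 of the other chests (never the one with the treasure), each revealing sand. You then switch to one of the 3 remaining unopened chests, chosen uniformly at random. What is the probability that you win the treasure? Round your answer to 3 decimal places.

Your original chest holds the treasure with probability 1/6, so the other 5 collectively hold it with probability 5/6.
The host can always find 2 empty chests to open, so the reveals don't change that 5/6; it is now spread over the 3 remaining unopened chests.
P(win by switching) = (5/6) · (1/3) = 5/18 ≈ 0.278.

0.278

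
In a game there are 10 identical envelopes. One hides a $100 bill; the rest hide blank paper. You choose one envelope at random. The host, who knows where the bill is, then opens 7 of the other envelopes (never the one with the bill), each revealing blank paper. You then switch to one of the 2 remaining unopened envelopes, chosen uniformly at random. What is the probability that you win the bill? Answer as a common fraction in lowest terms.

9/20

Your original envelope holds the bill with probability 1/10, so the other 9 collectively hold it with probability 9/10.
The host can always find 7 empty envelopes to open, so the reveals don't change that 9/10; it is now spread over the 2 remaining unopened envelopes.
P(win by switching) = (9/10) · (1/2) = 9/20.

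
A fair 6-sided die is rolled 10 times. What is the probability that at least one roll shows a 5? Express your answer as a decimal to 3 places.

0.838

P(no roll shows a 5) = (5/6)^10 ≈ 0.162.
P(at least one) = 1 − 0.162 = 0.838.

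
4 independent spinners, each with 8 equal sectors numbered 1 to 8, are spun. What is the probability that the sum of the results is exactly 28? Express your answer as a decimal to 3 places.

There are 8^4 = 4096 equally likely outcomes.
The number of ordered 4-tuples from {1,…,8} summing to 28 is 35.
P(sum = 28) = 35/4096 ≈ 0.009.

0.009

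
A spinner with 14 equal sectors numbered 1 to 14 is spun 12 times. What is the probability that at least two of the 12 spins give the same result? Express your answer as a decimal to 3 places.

P(all 12 different) = 14/14 · 13/14 · ··· · 3/14 ≈ 0.001.
P(at least two equal) = 1 − 0.001 = 0.999.

0.999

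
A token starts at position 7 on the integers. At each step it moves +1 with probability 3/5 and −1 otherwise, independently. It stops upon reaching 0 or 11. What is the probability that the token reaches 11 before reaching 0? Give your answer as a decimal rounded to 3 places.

0.952

Let r = q/p = (2/5)/(3/5) = 2/3. The recurrence P(i) = p·P(i+1) + q·P(i−1) with P(0)=0, P(11)=1 gives P(i) = (1 − r^i)/(1 − r^11).
P(7) = (1 − (2/3)^7) / (1 − (2/3)^11) = 166779/175099 ≈ 0.952.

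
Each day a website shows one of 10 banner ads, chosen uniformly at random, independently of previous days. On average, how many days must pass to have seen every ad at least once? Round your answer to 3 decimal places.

After i distinct types are collected, each trial gives a new one with probability (10−i)/10, so the expected wait for the next new type is 10/(10−i).
E = 10/10 + 10/9 + 10/8 + 10/7 + 10/6 + 10/5 + 10/4 + 10/3 + 10/2 + 10/1 = 7381/252 ≈ 29.290.

29.290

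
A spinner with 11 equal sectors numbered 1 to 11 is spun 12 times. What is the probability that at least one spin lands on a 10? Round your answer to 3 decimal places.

0.681

P(no spin lands on a 10) = (10/11)^12 ≈ 0.319.
P(at least one) = 1 − 0.319 = 0.681.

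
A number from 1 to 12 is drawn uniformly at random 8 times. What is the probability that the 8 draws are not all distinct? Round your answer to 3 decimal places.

0.954

P(all 8 different) = 12/12 · 11/12 · ··· · 5/12 ≈ 0.046.
P(at least two equal) = 1 − 0.046 = 0.954.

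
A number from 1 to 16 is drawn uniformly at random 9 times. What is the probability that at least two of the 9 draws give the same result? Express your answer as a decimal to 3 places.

P(all 9 different) = 16/16 · 15/16 · ··· · 8/16 ≈ 0.060.
P(at least two equal) = 1 − 0.060 = 0.940.

0.940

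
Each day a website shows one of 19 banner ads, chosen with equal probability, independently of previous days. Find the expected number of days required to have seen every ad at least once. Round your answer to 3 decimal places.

After i distinct types are collected, each trial gives a new one with probability (19−i)/19, so the expected wait for the next new type is 19/(19−i).
E = 19/19 + 19/18 + 19/17 + 19/16 + 19/15 + 19/14 + 19/13 + 19/12 + 19/11 + 19/10 + 19/9 + 19/8 + 19/7 + 19/6 + 19/5 + 19/4 + 19/3 + 19/2 + 19/1 = 275295799/4084080 ≈ 67.407.

67.407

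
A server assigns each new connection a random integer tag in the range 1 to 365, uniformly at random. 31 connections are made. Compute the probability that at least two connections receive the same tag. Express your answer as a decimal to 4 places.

It's easier to compute the probability that all 31 are distinct.
P(all distinct) = 365/365 · 364/365 · ··· · 335/365 ≈ 0.2695.
So the probability of at least one match is 1 − 0.2695 = 0.7305.

0.7305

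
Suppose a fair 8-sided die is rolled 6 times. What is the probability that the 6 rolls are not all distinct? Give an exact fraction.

P(all 6 different) = 8/8 · 7/8 · ··· · 3/8 = 315/4096.
P(at least two equal) = 1 − 315/4096 = 3781/4096.

3781/4096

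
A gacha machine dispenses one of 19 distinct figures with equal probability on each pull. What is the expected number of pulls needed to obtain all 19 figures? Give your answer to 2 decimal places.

After i distinct types are collected, each trial gives a new one with probability (19−i)/19, so the expected wait for the next new type is 19/(19−i).
E = 19/19 + 19/18 + 19/17 + 19/16 + 19/15 + 19/14 + 19/13 + 19/12 + 19/11 + 19/10 + 19/9 + 19/8 + 19/7 + 19/6 + 19/5 + 19/4 + 19/3 + 19/2 + 19/1 = 275295799/4084080 ≈ 67.41.

67.41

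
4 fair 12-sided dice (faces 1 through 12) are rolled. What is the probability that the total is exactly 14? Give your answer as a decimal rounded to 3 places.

There are 12^4 = 20736 equally likely outcomes.
The number of ordered 4-tuples from {1,…,12} summing to 14 is 286.
P(sum = 14) = 286/20736 = 143/10368 ≈ 0.014.

0.014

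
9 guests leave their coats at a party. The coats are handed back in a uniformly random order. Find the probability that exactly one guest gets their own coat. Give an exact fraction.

Choose which one is fixed: C(9,1) = 9 ways.
The remaining 8 must have no fixed point: D(8) = 14833.
P = 9·14833/362880 = 2119/5760.

2119/5760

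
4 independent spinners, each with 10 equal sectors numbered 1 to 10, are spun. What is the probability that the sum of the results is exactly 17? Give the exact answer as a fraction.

There are 10^4 = 10000 equally likely outcomes.
The number of ordered 4-tuples from {1,…,10} summing to 17 is 480.
P(sum = 17) = 480/10000 = 6/125.

6/125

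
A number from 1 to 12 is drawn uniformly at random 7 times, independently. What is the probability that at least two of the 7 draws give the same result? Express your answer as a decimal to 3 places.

P(all 7 different) = 12/12 · 11/12 · ··· · 6/12 ≈ 0.111.
P(at least two equal) = 1 − 0.111 = 0.889.

0.889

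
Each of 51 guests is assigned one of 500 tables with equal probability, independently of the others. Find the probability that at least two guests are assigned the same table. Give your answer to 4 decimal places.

It's easier to compute the probability that all 51 are distinct.
P(all distinct) = 500/500 · 499/500 · ··· · 450/500 ≈ 0.0713.
So the probability of at least one match is 1 − 0.0713 = 0.9287.

0.9287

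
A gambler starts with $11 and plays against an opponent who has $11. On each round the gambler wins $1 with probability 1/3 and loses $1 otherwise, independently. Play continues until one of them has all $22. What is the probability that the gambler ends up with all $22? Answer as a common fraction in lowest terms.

1/2049

Let r = q/p = (2/3)/(1/3) = 2. The recurrence P(i) = p·P(i+1) + q·P(i−1) with P(0)=0, P(22)=1 gives P(i) = (1 − r^i)/(1 − r^22).
P(11) = (1 − (2)^11) / (1 − (2)^22) = 1/2049.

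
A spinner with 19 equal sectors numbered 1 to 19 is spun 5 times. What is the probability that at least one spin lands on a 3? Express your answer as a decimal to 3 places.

0.237

P(no spin lands on a 3) = (18/19)^5 ≈ 0.763.
P(at least one) = 1 − 0.763 = 0.237.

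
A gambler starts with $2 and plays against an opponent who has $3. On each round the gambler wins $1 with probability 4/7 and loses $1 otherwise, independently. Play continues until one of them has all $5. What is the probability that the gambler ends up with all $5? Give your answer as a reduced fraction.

448/781

Let r = q/p = (3/7)/(4/7) = 3/4. The recurrence P(i) = p·P(i+1) + q·P(i−1) with P(0)=0, P(5)=1 gives P(i) = (1 − r^i)/(1 − r^5).
P(2) = (1 − (3/4)^2) / (1 − (3/4)^5) = 448/781.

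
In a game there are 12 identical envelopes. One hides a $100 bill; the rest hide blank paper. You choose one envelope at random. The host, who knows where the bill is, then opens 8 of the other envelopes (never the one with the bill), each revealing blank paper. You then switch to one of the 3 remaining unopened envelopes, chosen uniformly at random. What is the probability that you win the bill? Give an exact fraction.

11/36

Your original envelope holds the bill with probability 1/12, so the other 11 collectively hold it with probability 11/12.
The host can always find 8 empty envelopes to open, so the reveals don't change that 11/12; it is now spread over the 3 remaining unopened envelopes.
P(win by switching) = (11/12) · (1/3) = 11/36.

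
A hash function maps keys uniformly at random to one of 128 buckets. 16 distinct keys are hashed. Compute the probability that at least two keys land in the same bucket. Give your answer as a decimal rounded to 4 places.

It's easier to compute the probability that all 16 are distinct.
P(all distinct) = 128/128 · 127/128 · ··· · 113/128 ≈ 0.3761.
So the probability of at least one match is 1 − 0.3761 = 0.6239.

0.6239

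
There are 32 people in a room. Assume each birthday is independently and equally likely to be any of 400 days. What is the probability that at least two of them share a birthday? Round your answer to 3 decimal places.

0.720

It's easier to compute the probability that all 32 are distinct.
P(all distinct) = 400/400 · 399/400 · ··· · 369/400 ≈ 0.280.
So the probability of at least one match is 1 − 0.280 = 0.720.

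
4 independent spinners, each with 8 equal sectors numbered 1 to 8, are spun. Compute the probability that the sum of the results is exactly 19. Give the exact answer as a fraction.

21/256

There are 8^4 = 4096 equally likely outcomes.
The number of ordered 4-tuples from {1,…,8} summing to 19 is 336.
P(sum = 19) = 336/4096 = 21/256.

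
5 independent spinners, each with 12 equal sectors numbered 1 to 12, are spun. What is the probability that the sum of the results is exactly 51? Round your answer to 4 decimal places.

0.0029

There are 12^5 = 248832 equally likely outcomes.
The number of ordered 5-tuples from {1,…,12} summing to 51 is 715.
P(sum = 51) = 715/248832 ≈ 0.0029.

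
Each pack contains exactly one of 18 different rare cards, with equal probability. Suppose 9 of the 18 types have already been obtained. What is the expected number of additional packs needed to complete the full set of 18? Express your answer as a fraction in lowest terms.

7129/140

Starting from 9 distinct types, each trial gives a new one with probability (18−i)/18 when i types are held, so the wait for the next new type is 18/(18−i).
E = 18/9 + 18/8 + 18/7 + 18/6 + 18/5 + 18/4 + 18/3 + 18/2 + 18/1 = 7129/140.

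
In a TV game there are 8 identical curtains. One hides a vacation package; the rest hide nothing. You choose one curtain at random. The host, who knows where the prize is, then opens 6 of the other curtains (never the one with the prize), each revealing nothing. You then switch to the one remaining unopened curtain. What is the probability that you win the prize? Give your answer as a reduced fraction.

7/8

Your original curtain holds the prize with probability 1/8, so the other 7 collectively hold it with probability 7/8.
The host can always find 6 empty curtains to open, so the reveals don't change that 7/8; it is now spread over the 1 remaining unopened curtain.
P(win by switching) = (7/8) · (1/1) = 7/8.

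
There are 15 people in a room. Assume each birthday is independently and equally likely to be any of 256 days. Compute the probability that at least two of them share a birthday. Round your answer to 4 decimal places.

It's easier to compute the probability that all 15 are distinct.
P(all distinct) = 256/256 · 255/256 · ··· · 242/256 ≈ 0.6583.
So the probability of at least one match is 1 − 0.6583 = 0.3417.

0.3417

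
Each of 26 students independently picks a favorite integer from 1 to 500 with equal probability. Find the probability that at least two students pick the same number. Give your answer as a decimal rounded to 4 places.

It's easier to compute the probability that all 26 are distinct.
P(all distinct) = 500/500 · 499/500 · ··· · 475/500 ≈ 0.5162.
So the probability of at least one match is 1 − 0.5162 = 0.4838.

0.4838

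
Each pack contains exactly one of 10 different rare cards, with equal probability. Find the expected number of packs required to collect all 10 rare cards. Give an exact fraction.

After i distinct types are collected, each trial gives a new one with probability (10−i)/10, so the expected wait for the next new type is 10/(10−i).
E = 10/10 + 10/9 + 10/8 + 10/7 + 10/6 + 10/5 + 10/4 + 10/3 + 10/2 + 10/1 = 7381/252.

7381/252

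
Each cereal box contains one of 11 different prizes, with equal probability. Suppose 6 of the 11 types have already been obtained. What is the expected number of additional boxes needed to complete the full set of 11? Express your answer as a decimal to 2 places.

Starting from 6 distinct types, each trial gives a new one with probability (11−i)/11 when i types are held, so the wait for the next new type is 11/(11−i).
E = 11/5 + 11/4 + 11/3 + 11/2 + 11/1 = 1507/60 ≈ 25.12.

25.12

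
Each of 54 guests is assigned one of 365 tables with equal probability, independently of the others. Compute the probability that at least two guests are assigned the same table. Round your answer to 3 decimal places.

0.984

It's easier to compute the probability that all 54 are distinct.
P(all distinct) = 365/365 · 364/365 · ··· · 312/365 ≈ 0.016.
So the probability of at least one match is 1 − 0.016 = 0.984.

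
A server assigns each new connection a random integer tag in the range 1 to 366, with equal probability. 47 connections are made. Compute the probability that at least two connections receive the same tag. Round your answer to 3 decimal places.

0.954

It's easier to compute the probability that all 47 are distinct.
P(all distinct) = 366/366 · 365/366 · ··· · 320/366 ≈ 0.046.
So the probability of at least one match is 1 − 0.046 = 0.954.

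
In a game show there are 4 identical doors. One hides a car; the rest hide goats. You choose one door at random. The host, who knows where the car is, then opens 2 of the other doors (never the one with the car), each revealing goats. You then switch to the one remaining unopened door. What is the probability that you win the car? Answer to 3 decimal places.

Your original door holds the car with probability 1/4, so the other 3 collectively hold it with probability 3/4.
The host can always find 2 empty doors to open, so the reveals don't change that 3/4; it is now spread over the 1 remaining unopened door.
P(win by switching) = (3/4) · (1/1) = 3/4 ≈ 0.750.

0.750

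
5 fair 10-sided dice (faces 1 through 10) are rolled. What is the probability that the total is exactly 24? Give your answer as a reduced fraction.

33/625

There are 10^5 = 100000 equally likely outcomes.
The number of ordered 5-tuples from {1,…,10} summing to 24 is 5280.
P(sum = 24) = 5280/100000 = 33/625.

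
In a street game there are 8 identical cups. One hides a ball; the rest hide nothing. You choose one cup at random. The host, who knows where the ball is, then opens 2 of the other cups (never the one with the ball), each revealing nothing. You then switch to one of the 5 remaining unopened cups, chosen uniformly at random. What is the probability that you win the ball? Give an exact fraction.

Your original cup holds the ball with probability 1/8, so the other 7 collectively hold it with probability 7/8.
The host can always find 2 empty cups to open, so the reveals don't change that 7/8; it is now spread over the 5 remaining unopened cups.
P(win by switching) = (7/8) · (1/5) = 7/40.

7/40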